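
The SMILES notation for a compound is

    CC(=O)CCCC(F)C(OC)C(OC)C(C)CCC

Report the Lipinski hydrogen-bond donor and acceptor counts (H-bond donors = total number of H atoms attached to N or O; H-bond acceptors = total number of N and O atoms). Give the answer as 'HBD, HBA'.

Donors: find every N or O and count the H atoms it carries.
  atom 3 (O): bond orders sum to 2 → 0 H
  atom 10 (O): bond orders sum to 2 → 0 H
  atom 13 (O): bond orders sum to 2 → 0 H
Lipinski HBD = 0.
Acceptors: N atoms = 0, O atoms = 3 → HBA = 3.

0, 3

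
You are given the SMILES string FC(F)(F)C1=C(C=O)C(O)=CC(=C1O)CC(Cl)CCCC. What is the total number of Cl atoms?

1

Scan the SMILES for Cl atoms (remember two-letter symbols like Cl and Br are single atoms).
Chlorine count: 1.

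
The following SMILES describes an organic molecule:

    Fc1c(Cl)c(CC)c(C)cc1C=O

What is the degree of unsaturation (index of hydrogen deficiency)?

Molecular formula: C10H10ClFO.
DoU = (2C + 2 + N − H − X) / 2, where X is the halogen count and O/S are ignored.
    = (2·10 + 2 + 0 − 10 − 2) / 2 = 10 / 2 = 5.

5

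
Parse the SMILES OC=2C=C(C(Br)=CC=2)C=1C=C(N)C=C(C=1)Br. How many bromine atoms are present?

Scan the SMILES for Br atoms (remember two-letter symbols like Cl and Br are single atoms).
Bromine count: 2.

2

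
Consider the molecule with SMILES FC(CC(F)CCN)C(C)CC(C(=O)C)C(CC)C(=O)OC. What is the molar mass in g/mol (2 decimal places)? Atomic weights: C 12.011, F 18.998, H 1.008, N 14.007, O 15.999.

321.41 g/mol

First, the molecular formula is C16H29F2NO3 (counting implicit H from valence).
  C: 16 × 12.011 = 192.176
  F: 2 × 18.998 = 37.996
  H: 29 × 1.008 = 29.232
  N: 1 × 14.007 = 14.007
  O: 3 × 15.999 = 47.997
Sum: 16×12.011 + 2×18.998 + 29×1.008 + 1×14.007 + 3×15.999 = 321.408 → 321.41 g/mol.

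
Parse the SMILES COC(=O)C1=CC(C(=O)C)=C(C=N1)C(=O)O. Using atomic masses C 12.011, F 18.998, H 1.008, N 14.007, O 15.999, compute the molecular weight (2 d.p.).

First, the molecular formula is C10H9NO5 (counting implicit H from valence).
  C: 10 × 12.011 = 120.110
  H: 9 × 1.008 = 9.072
  N: 1 × 14.007 = 14.007
  O: 5 × 15.999 = 79.995
Sum: 10×12.011 + 9×1.008 + 1×14.007 + 5×15.999 = 223.184 → 223.18 g/mol.

223.18 g/mol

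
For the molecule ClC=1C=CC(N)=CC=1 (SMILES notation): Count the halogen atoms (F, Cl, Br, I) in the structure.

Halogen atoms appear at heavy-atom position 1 (1×Cl).
Other groups present: 1 primary amine.
Halogen count: 1.

1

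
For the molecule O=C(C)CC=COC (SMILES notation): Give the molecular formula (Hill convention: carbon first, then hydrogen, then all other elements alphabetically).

Walk through each heavy atom and fill implicit hydrogens from standard valence (C 4, N 3, O 2, S 2, halogen 1):
  atom 1: O, bond orders sum to 2 (valence 2) → 0 H
  atom 2: C, bond orders sum to 4 (valence 4) → 0 H
  atom 3: C, bond orders sum to 1 (valence 4) → 3 H
  atom 4: C, bond orders sum to 2 (valence 4) → 2 H
  atom 5: C, bond orders sum to 3 (valence 4) → 1 H
  atom 6: C, bond orders sum to 3 (valence 4) → 1 H
  atom 7: O, bond orders sum to 2 (valence 2) → 0 H
  atom 8: C, bond orders sum to 1 (valence 4) → 3 H
Totals → C:6, H:10, O:2.

C6H10O2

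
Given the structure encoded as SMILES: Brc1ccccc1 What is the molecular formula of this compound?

C6H5Br

Walk through each heavy atom and fill implicit hydrogens from standard valence (C 4, N 3, O 2, S 2, halogen 1); for lowercase aromatic atoms, an aromatic c carries 1 H when it has two neighbours and 0 H with three, and aromatic n carries 0 H:
  atom 1: Br (halogen, monovalent) → 0 H
  atom 2: aromatic c, 3 neighbours → 0 H
  atom 3: aromatic c, 2 neighbours → 1 H
  atom 4: aromatic c, 2 neighbours → 1 H
  atom 5: aromatic c, 2 neighbours → 1 H
  atom 6: aromatic c, 2 neighbours → 1 H
  atom 7: aromatic c, 2 neighbours → 1 H
Totals → C:6, H:5, Br:1.
In Hill order: C6H5Br.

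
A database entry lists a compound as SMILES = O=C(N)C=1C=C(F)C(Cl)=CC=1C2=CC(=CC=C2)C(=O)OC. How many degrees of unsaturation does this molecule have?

Degree of unsaturation = (number of rings) + (number of π bonds).
Ring closures in the SMILES: 2.
π bonds: 8 double bonds (each 1 DoU) → 8 DoU from unsaturation.
Total DoU = 2 + 8 = 10.

10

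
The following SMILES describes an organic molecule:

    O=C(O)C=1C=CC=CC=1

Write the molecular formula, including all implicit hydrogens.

Walk through each heavy atom and fill implicit hydrogens from standard valence (C 4, N 3, O 2, S 2, halogen 1):
  atom 1: O, bond orders sum to 2 (valence 2) → 0 H
  atom 2: C, bond orders sum to 4 (valence 4) → 0 H
  atom 3: O, bond orders sum to 1 (valence 2) → 1 H
  atom 4: C, bond orders sum to 4 (valence 4) → 0 H
  atom 5: C, bond orders sum to 3 (valence 4) → 1 H
  atom 6: C, bond orders sum to 3 (valence 4) → 1 H
  atom 7: C, bond orders sum to 3 (valence 4) → 1 H
  atom 8: C, bond orders sum to 3 (valence 4) → 1 H
  atom 9: C, bond orders sum to 3 (valence 4) → 1 H
Totals → C:7, H:6, O:2.

C7H6O2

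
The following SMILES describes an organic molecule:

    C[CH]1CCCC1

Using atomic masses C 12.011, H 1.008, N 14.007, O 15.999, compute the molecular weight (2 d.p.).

84.16 g/mol

First, the molecular formula is C6H12 (counting implicit H from valence).
  C: 6 × 12.011 = 72.066
  H: 12 × 1.008 = 12.096
Sum: 6×12.011 + 12×1.008 = 84.162 → 84.16 g/mol.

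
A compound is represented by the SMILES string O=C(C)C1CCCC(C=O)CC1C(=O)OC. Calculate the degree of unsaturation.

4

Degree of unsaturation = (number of rings) + (number of π bonds).
Ring closures in the SMILES: 1.
π bonds: 3 double bonds (each 1 DoU) → 3 DoU from unsaturation.
Total DoU = 1 + 3 = 4.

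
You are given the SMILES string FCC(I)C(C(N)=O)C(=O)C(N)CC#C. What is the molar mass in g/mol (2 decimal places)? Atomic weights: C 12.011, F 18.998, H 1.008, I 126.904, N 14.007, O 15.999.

326.11 g/mol

First, the molecular formula is C9H12FIN2O2 (counting implicit H from valence).
  C: 9 × 12.011 = 108.099
  F: 1 × 18.998 = 18.998
  H: 12 × 1.008 = 12.096
  I: 1 × 126.904 = 126.904
  N: 2 × 14.007 = 28.014
  O: 2 × 15.999 = 31.998
Sum: 9×12.011 + 1×18.998 + 12×1.008 + 1×126.904 + 2×14.007 + 2×15.999 = 326.109 → 326.11 g/mol.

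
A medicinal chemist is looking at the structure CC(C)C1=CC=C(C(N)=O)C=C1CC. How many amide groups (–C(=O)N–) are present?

1

The amide motif appears at heavy-atom position 8 in the SMILES.
Amide count: 1.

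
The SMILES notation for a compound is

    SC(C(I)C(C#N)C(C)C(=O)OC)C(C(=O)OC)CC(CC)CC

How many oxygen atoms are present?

4

Scan the SMILES for O atoms (remember two-letter symbols like Cl and Br are single atoms).
Oxygen count: 4.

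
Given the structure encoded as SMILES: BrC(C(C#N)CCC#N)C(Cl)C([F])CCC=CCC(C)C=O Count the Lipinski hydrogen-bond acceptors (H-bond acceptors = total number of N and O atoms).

3

N atoms: 2; O atoms: 1.
Lipinski HBA = 2 + 1 = 3.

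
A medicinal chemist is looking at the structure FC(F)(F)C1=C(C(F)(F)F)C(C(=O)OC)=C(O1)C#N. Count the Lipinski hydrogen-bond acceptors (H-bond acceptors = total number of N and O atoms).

N atoms: 1; O atoms: 3.
Lipinski HBA = 1 + 3 = 4.

4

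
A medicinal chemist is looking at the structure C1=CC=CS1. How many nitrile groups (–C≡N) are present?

0

Scan the SMILES for the nitrile motif — none present.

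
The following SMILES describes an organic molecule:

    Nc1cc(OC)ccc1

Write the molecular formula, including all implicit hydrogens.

C7H9NO

Walk through each heavy atom and fill implicit hydrogens from standard valence (C 4, N 3, O 2, S 2, halogen 1); for lowercase aromatic atoms, an aromatic c carries 1 H when it has two neighbours and 0 H with three, and aromatic n carries 0 H:
  atom 1: N, bond orders sum to 1 (valence 3) → 2 H
  atom 2: aromatic c, 3 neighbours → 0 H
  atom 3: aromatic c, 2 neighbours → 1 H
  atom 4: aromatic c, 3 neighbours → 0 H
  atom 5: O, bond orders sum to 2 (valence 2) → 0 H
  atom 6: C, bond orders sum to 1 (valence 4) → 3 H
  atom 7: aromatic c, 2 neighbours → 1 H
  atom 8: aromatic c, 2 neighbours → 1 H
  atom 9: aromatic c, 2 neighbours → 1 H
Totals → C:7, H:9, N:1, O:1.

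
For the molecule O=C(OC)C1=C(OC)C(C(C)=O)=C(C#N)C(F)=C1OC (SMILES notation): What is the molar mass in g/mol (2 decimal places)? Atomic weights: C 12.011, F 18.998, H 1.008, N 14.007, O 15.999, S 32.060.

281.24 g/mol

First, the molecular formula is C13H12FNO5 (counting implicit H from valence).
  C: 13 × 12.011 = 156.143
  F: 1 × 18.998 = 18.998
  H: 12 × 1.008 = 12.096
  N: 1 × 14.007 = 14.007
  O: 5 × 15.999 = 79.995
Sum: 13×12.011 + 1×18.998 + 12×1.008 + 1×14.007 + 5×15.999 = 281.239 → 281.24 g/mol.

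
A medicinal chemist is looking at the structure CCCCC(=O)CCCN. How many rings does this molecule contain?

0

In SMILES, each pair of matching ring-closure digits denotes one ring-closing bond; the number of such bonds equals the number of independent rings.
Ring-closure bonds here: 0.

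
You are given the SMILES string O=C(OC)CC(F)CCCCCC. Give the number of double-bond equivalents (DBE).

1

Degree of unsaturation = (number of rings) + (number of π bonds).
Ring closures in the SMILES: 0.
π bonds: 1 double bond (each 1 DoU) → 1 DoU from unsaturation.
Total DoU = 0 + 1 = 1.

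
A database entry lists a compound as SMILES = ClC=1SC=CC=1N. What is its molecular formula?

Walk through each heavy atom and fill implicit hydrogens from standard valence (C 4, N 3, O 2, S 2, halogen 1):
  atom 1: Cl (halogen, monovalent) → 0 H
  atom 2: C, bond orders sum to 4 (valence 4) → 0 H
  atom 3: S, bond orders sum to 2 (valence 2) → 0 H
  atom 4: C, bond orders sum to 3 (valence 4) → 1 H
  atom 5: C, bond orders sum to 3 (valence 4) → 1 H
  atom 6: C, bond orders sum to 4 (valence 4) → 0 H
  atom 7: N, bond orders sum to 1 (valence 3) → 2 H
Totals → C:4, H:4, Cl:1, N:1, S:1.
In Hill order: C4H4ClNS.

C4H4ClNS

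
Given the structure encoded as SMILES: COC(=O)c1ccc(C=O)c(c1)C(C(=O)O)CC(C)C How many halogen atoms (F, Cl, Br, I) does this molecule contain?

Scan the SMILES for the halogen motif — none present.
Groups that are present: 1 aldehyde, 1 carboxylic acid, 1 ester.

0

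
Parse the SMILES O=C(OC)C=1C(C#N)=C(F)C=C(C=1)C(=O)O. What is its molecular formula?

C10H6FNO4

Walk through each heavy atom and fill implicit hydrogens from standard valence (C 4, N 3, O 2, S 2, halogen 1):
  atom 1: O, bond orders sum to 2 (valence 2) → 0 H
  atom 2: C, bond orders sum to 4 (valence 4) → 0 H
  atom 3: O, bond orders sum to 2 (valence 2) → 0 H
  atom 4: C, bond orders sum to 1 (valence 4) → 3 H
  atom 5: C, bond orders sum to 4 (valence 4) → 0 H
  atom 6: C, bond orders sum to 4 (valence 4) → 0 H
  atom 7: C, bond orders sum to 4 (valence 4) → 0 H
  atom 8: N, bond orders sum to 3 (valence 3) → 0 H
  atom 9: C, bond orders sum to 4 (valence 4) → 0 H
  atom 10: F (halogen, monovalent) → 0 H
  atom 11: C, bond orders sum to 3 (valence 4) → 1 H
  atom 12: C, bond orders sum to 4 (valence 4) → 0 H
  atom 13: C, bond orders sum to 3 (valence 4) → 1 H
  atom 14: C, bond orders sum to 4 (valence 4) → 0 H
  atom 15: O, bond orders sum to 2 (valence 2) → 0 H
  atom 16: O, bond orders sum to 1 (valence 2) → 1 H
Totals → C:10, H:6, F:1, N:1, O:4.
In Hill order: C10H6FNO4.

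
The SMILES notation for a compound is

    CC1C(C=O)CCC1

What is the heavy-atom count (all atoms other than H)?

Every atom symbol written in the SMILES (organic subset) is one heavy atom; implicit H are not written.
Heavy atoms by element → C:7, O:1.
Total: 8.

8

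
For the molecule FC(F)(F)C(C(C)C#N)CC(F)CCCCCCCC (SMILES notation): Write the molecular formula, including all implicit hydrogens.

C15H25F4N

Walk through each heavy atom and fill implicit hydrogens from standard valence (C 4, N 3, O 2, S 2, halogen 1):
  atom 1: F (halogen, monovalent) → 0 H
  atom 2: C, bond orders sum to 4 (valence 4) → 0 H
  atom 3: F (halogen, monovalent) → 0 H
  atom 4: F (halogen, monovalent) → 0 H
  atom 5: C, bond orders sum to 3 (valence 4) → 1 H
  atom 6: C, bond orders sum to 3 (valence 4) → 1 H
  atom 7: C, bond orders sum to 1 (valence 4) → 3 H
  atom 8: C, bond orders sum to 4 (valence 4) → 0 H
  atom 9: N, bond orders sum to 3 (valence 3) → 0 H
  atom 10: C, bond orders sum to 2 (valence 4) → 2 H
  atom 11: C, bond orders sum to 3 (valence 4) → 1 H
  atom 12: F (halogen, monovalent) → 0 H
  atom 13: C, bond orders sum to 2 (valence 4) → 2 H
  atom 14: C, bond orders sum to 2 (valence 4) → 2 H
  atom 15: C, bond orders sum to 2 (valence 4) → 2 H
  atom 16: C, bond orders sum to 2 (valence 4) → 2 H
  atom 17: C, bond orders sum to 2 (valence 4) → 2 H
  atom 18: C, bond orders sum to 2 (valence 4) → 2 H
  atom 19: C, bond orders sum to 2 (valence 4) → 2 H
  atom 20: C, bond orders sum to 1 (valence 4) → 3 H
Totals → C:15, H:25, F:4, N:1.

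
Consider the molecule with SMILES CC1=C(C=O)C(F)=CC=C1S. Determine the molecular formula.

Walk through each heavy atom and fill implicit hydrogens from standard valence (C 4, N 3, O 2, S 2, halogen 1):
  atom 1: C, bond orders sum to 1 (valence 4) → 3 H
  atom 2: C, bond orders sum to 4 (valence 4) → 0 H
  atom 3: C, bond orders sum to 4 (valence 4) → 0 H
  atom 4: C, bond orders sum to 3 (valence 4) → 1 H
  atom 5: O, bond orders sum to 2 (valence 2) → 0 H
  atom 6: C, bond orders sum to 4 (valence 4) → 0 H
  atom 7: F (halogen, monovalent) → 0 H
  atom 8: C, bond orders sum to 3 (valence 4) → 1 H
  atom 9: C, bond orders sum to 3 (valence 4) → 1 H
  atom 10: C, bond orders sum to 4 (valence 4) → 0 H
  atom 11: S, bond orders sum to 1 (valence 2) → 1 H
Totals → C:8, H:7, F:1, O:1, S:1.
In Hill order: C8H7FOS.

C8H7FOS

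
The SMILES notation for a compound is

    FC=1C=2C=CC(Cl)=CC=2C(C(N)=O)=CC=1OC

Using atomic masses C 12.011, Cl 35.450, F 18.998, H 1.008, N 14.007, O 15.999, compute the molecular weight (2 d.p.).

253.66 g/mol

First, the molecular formula is C12H9ClFNO2 (counting implicit H from valence).
  C: 12 × 12.011 = 144.132
  Cl: 1 × 35.450 = 35.450
  F: 1 × 18.998 = 18.998
  H: 9 × 1.008 = 9.072
  N: 1 × 14.007 = 14.007
  O: 2 × 15.999 = 31.998
Sum: 12×12.011 + 1×35.450 + 1×18.998 + 9×1.008 + 1×14.007 + 2×15.999 = 253.657 → 253.66 g/mol.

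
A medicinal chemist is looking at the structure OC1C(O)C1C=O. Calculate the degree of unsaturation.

Molecular formula: C4H6O3.
DoU = (2C + 2 + N − H − X) / 2, where X is the halogen count and O/S are ignored.
    = (2·4 + 2 + 0 − 6 − 0) / 2 = 4 / 2 = 2.

2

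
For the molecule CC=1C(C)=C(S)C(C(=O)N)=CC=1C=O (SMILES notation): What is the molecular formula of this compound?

C10H11NO2S

Walk through each heavy atom and fill implicit hydrogens from standard valence (C 4, N 3, O 2, S 2, halogen 1):
  atom 1: C, bond orders sum to 1 (valence 4) → 3 H
  atom 2: C, bond orders sum to 4 (valence 4) → 0 H
  atom 3: C, bond orders sum to 4 (valence 4) → 0 H
  atom 4: C, bond orders sum to 1 (valence 4) → 3 H
  atom 5: C, bond orders sum to 4 (valence 4) → 0 H
  atom 6: S, bond orders sum to 1 (valence 2) → 1 H
  atom 7: C, bond orders sum to 4 (valence 4) → 0 H
  atom 8: C, bond orders sum to 4 (valence 4) → 0 H
  atom 9: O, bond orders sum to 2 (valence 2) → 0 H
  atom 10: N, bond orders sum to 1 (valence 3) → 2 H
  atom 11: C, bond orders sum to 3 (valence 4) → 1 H
  atom 12: C, bond orders sum to 4 (valence 4) → 0 H
  atom 13: C, bond orders sum to 3 (valence 4) → 1 H
  atom 14: O, bond orders sum to 2 (valence 2) → 0 H
Totals → C:10, H:11, N:1, O:2, S:1.
In Hill order: C10H11NO2S.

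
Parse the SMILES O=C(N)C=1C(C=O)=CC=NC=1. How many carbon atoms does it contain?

Count every carbon token in the SMILES (each C, including those in ring-closure positions and inside branches).
Carbon count: 7.

7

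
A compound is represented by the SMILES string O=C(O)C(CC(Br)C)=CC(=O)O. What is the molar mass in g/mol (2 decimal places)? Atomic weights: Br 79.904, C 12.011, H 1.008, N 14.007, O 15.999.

237.05 g/mol

First, the molecular formula is C7H9BrO4 (counting implicit H from valence).
  Br: 1 × 79.904 = 79.904
  C: 7 × 12.011 = 84.077
  H: 9 × 1.008 = 9.072
  O: 4 × 15.999 = 63.996
Sum: 1×79.904 + 7×12.011 + 9×1.008 + 4×15.999 = 237.049 → 237.05 g/mol.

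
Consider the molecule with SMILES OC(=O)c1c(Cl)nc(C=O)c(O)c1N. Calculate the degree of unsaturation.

6

Molecular formula: C7H5ClN2O4.
DoU = (2C + 2 + N − H − X) / 2, where X is the halogen count and O/S are ignored.
    = (2·7 + 2 + 2 − 5 − 1) / 2 = 12 / 2 = 6.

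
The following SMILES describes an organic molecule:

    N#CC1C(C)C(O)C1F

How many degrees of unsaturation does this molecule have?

3

Degree of unsaturation = (number of rings) + (number of π bonds).
Ring closures in the SMILES: 1.
π bonds: 1 triple bond (each 2 DoU) → 2 DoU from unsaturation.
Total DoU = 1 + 2 = 3.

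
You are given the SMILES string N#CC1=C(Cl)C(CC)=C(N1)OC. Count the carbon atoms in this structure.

8

Count every carbon token in the SMILES (each C, including those in ring-closure positions and inside branches).
Carbon count: 8.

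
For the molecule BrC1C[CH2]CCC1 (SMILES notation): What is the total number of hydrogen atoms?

11

Walk through each heavy atom and fill implicit hydrogens from standard valence (C 4, N 3, O 2, S 2, halogen 1):
  atom 1: Br (halogen, monovalent) → 0 H
  atom 2: C, bond orders sum to 3 (valence 4) → 1 H
  atom 3: C, bond orders sum to 2 (valence 4) → 2 H
  atom 4: C with explicit H count 2
  atom 5: C, bond orders sum to 2 (valence 4) → 2 H
  atom 6: C, bond orders sum to 2 (valence 4) → 2 H
  atom 7: C, bond orders sum to 2 (valence 4) → 2 H
Total hydrogens: 11.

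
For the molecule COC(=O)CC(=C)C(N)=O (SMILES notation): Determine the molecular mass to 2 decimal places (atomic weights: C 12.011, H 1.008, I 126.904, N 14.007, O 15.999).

143.14 g/mol

First, the molecular formula is C6H9NO3 (counting implicit H from valence).
  C: 6 × 12.011 = 72.066
  H: 9 × 1.008 = 9.072
  N: 1 × 14.007 = 14.007
  O: 3 × 15.999 = 47.997
Sum: 6×12.011 + 9×1.008 + 1×14.007 + 3×15.999 = 143.142 → 143.14 g/mol.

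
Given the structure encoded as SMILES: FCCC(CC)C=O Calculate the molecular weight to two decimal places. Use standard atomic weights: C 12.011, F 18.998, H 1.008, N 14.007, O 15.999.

First, the molecular formula is C6H11FO (counting implicit H from valence).
  C: 6 × 12.011 = 72.066
  F: 1 × 18.998 = 18.998
  H: 11 × 1.008 = 11.088
  O: 1 × 15.999 = 15.999
Sum: 6×12.011 + 1×18.998 + 11×1.008 + 1×15.999 = 118.151 → 118.15 g/mol.

118.15 g/mol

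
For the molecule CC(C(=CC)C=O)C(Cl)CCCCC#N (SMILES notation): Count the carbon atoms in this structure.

12

Count every carbon token in the SMILES (each C, including those in ring-closure positions and inside branches).
Carbon count: 12.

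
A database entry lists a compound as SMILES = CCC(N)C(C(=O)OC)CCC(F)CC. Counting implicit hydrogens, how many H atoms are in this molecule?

Walk through each heavy atom and fill implicit hydrogens from standard valence (C 4, N 3, O 2, S 2, halogen 1):
  atom 1: C, bond orders sum to 1 (valence 4) → 3 H
  atom 2: C, bond orders sum to 2 (valence 4) → 2 H
  atom 3: C, bond orders sum to 3 (valence 4) → 1 H
  atom 4: N, bond orders sum to 1 (valence 3) → 2 H
  atom 5: C, bond orders sum to 3 (valence 4) → 1 H
  atom 6: C, bond orders sum to 4 (valence 4) → 0 H
  atom 7: O, bond orders sum to 2 (valence 2) → 0 H
  atom 8: O, bond orders sum to 2 (valence 2) → 0 H
  atom 9: C, bond orders sum to 1 (valence 4) → 3 H
  atom 10: C, bond orders sum to 2 (valence 4) → 2 H
  atom 11: C, bond orders sum to 2 (valence 4) → 2 H
  atom 12: C, bond orders sum to 3 (valence 4) → 1 H
  atom 13: F (halogen, monovalent) → 0 H
  atom 14: C, bond orders sum to 2 (valence 4) → 2 H
  atom 15: C, bond orders sum to 1 (valence 4) → 3 H
Total hydrogens: 22.

22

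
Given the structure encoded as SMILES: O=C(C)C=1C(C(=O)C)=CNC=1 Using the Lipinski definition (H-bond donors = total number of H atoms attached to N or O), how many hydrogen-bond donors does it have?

Donors: find every N or O and count the H atoms it carries.
  atom 1 (O): bond orders sum to 2 → 0 H
  atom 7 (O): bond orders sum to 2 → 0 H
  atom 10 (N): bond orders sum to 2 → 1 H
Lipinski HBD = 1.

1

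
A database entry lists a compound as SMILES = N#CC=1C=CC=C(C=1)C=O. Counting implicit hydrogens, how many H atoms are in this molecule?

Walk through each heavy atom and fill implicit hydrogens from standard valence (C 4, N 3, O 2, S 2, halogen 1):
  atom 1: N, bond orders sum to 3 (valence 3) → 0 H
  atom 2: C, bond orders sum to 4 (valence 4) → 0 H
  atom 3: C, bond orders sum to 4 (valence 4) → 0 H
  atom 4: C, bond orders sum to 3 (valence 4) → 1 H
  atom 5: C, bond orders sum to 3 (valence 4) → 1 H
  atom 6: C, bond orders sum to 3 (valence 4) → 1 H
  atom 7: C, bond orders sum to 4 (valence 4) → 0 H
  atom 8: C, bond orders sum to 3 (valence 4) → 1 H
  atom 9: C, bond orders sum to 3 (valence 4) → 1 H
  atom 10: O, bond orders sum to 2 (valence 2) → 0 H
Total hydrogens: 5.

5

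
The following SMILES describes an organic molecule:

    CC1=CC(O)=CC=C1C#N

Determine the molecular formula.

C8H7NO

Walk through each heavy atom and fill implicit hydrogens from standard valence (C 4, N 3, O 2, S 2, halogen 1):
  atom 1: C, bond orders sum to 1 (valence 4) → 3 H
  atom 2: C, bond orders sum to 4 (valence 4) → 0 H
  atom 3: C, bond orders sum to 3 (valence 4) → 1 H
  atom 4: C, bond orders sum to 4 (valence 4) → 0 H
  atom 5: O, bond orders sum to 1 (valence 2) → 1 H
  atom 6: C, bond orders sum to 3 (valence 4) → 1 H
  atom 7: C, bond orders sum to 3 (valence 4) → 1 H
  atom 8: C, bond orders sum to 4 (valence 4) → 0 H
  atom 9: C, bond orders sum to 4 (valence 4) → 0 H
  atom 10: N, bond orders sum to 3 (valence 3) → 0 H
Totals → C:8, H:7, N:1, O:1.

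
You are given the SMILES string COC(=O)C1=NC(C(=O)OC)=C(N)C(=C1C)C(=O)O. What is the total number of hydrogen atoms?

12

Walk through each heavy atom and fill implicit hydrogens from standard valence (C 4, N 3, O 2, S 2, halogen 1):
  atom 1: C, bond orders sum to 1 (valence 4) → 3 H
  atom 2: O, bond orders sum to 2 (valence 2) → 0 H
  atom 3: C, bond orders sum to 4 (valence 4) → 0 H
  atom 4: O, bond orders sum to 2 (valence 2) → 0 H
  atom 5: C, bond orders sum to 4 (valence 4) → 0 H
  atom 6: N, bond orders sum to 3 (valence 3) → 0 H
  atom 7: C, bond orders sum to 4 (valence 4) → 0 H
  atom 8: C, bond orders sum to 4 (valence 4) → 0 H
  atom 9: O, bond orders sum to 2 (valence 2) → 0 H
  atom 10: O, bond orders sum to 2 (valence 2) → 0 H
  atom 11: C, bond orders sum to 1 (valence 4) → 3 H
  atom 12: C, bond orders sum to 4 (valence 4) → 0 H
  atom 13: N, bond orders sum to 1 (valence 3) → 2 H
  atom 14: C, bond orders sum to 4 (valence 4) → 0 H
  atom 15: C, bond orders sum to 4 (valence 4) → 0 H
  atom 16: C, bond orders sum to 1 (valence 4) → 3 H
  atom 17: C, bond orders sum to 4 (valence 4) → 0 H
  atom 18: O, bond orders sum to 2 (valence 2) → 0 H
  atom 19: O, bond orders sum to 1 (valence 2) → 1 H
Total hydrogens: 12.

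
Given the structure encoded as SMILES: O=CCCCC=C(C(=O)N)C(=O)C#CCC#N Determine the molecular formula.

Walk through each heavy atom and fill implicit hydrogens from standard valence (C 4, N 3, O 2, S 2, halogen 1):
  atom 1: O, bond orders sum to 2 (valence 2) → 0 H
  atom 2: C, bond orders sum to 3 (valence 4) → 1 H
  atom 3: C, bond orders sum to 2 (valence 4) → 2 H
  atom 4: C, bond orders sum to 2 (valence 4) → 2 H
  atom 5: C, bond orders sum to 2 (valence 4) → 2 H
  atom 6: C, bond orders sum to 3 (valence 4) → 1 H
  atom 7: C, bond orders sum to 4 (valence 4) → 0 H
  atom 8: C, bond orders sum to 4 (valence 4) → 0 H
  atom 9: O, bond orders sum to 2 (valence 2) → 0 H
  atom 10: N, bond orders sum to 1 (valence 3) → 2 H
  atom 11: C, bond orders sum to 4 (valence 4) → 0 H
  atom 12: O, bond orders sum to 2 (valence 2) → 0 H
  atom 13: C, bond orders sum to 4 (valence 4) → 0 H
  atom 14: C, bond orders sum to 4 (valence 4) → 0 H
  atom 15: C, bond orders sum to 2 (valence 4) → 2 H
  atom 16: C, bond orders sum to 4 (valence 4) → 0 H
  atom 17: N, bond orders sum to 3 (valence 3) → 0 H
Totals → C:12, H:12, N:2, O:3.

C12H12N2O3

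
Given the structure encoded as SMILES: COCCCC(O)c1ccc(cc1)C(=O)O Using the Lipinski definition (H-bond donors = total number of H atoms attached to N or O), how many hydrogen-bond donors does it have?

Donors: find every N or O and count the H atoms it carries.
  atom 2 (O): bond orders sum to 2 → 0 H
  atom 7 (O): bond orders sum to 1 → 1 H
  atom 15 (O): bond orders sum to 2 → 0 H
  atom 16 (O): bond orders sum to 1 → 1 H
Lipinski HBD = 2.

2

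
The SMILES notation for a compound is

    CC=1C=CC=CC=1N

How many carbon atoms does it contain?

Count every carbon token in the SMILES (each C, including those in ring-closure positions and inside branches).
Carbon count: 7.

7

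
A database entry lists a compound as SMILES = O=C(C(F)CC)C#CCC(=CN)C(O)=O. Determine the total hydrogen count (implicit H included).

12

Walk through each heavy atom and fill implicit hydrogens from standard valence (C 4, N 3, O 2, S 2, halogen 1):
  atom 1: O, bond orders sum to 2 (valence 2) → 0 H
  atom 2: C, bond orders sum to 4 (valence 4) → 0 H
  atom 3: C, bond orders sum to 3 (valence 4) → 1 H
  atom 4: F (halogen, monovalent) → 0 H
  atom 5: C, bond orders sum to 2 (valence 4) → 2 H
  atom 6: C, bond orders sum to 1 (valence 4) → 3 H
  atom 7: C, bond orders sum to 4 (valence 4) → 0 H
  atom 8: C, bond orders sum to 4 (valence 4) → 0 H
  atom 9: C, bond orders sum to 2 (valence 4) → 2 H
  atom 10: C, bond orders sum to 4 (valence 4) → 0 H
  atom 11: C, bond orders sum to 3 (valence 4) → 1 H
  atom 12: N, bond orders sum to 1 (valence 3) → 2 H
  atom 13: C, bond orders sum to 4 (valence 4) → 0 H
  atom 14: O, bond orders sum to 1 (valence 2) → 1 H
  atom 15: O, bond orders sum to 2 (valence 2) → 0 H
Total hydrogens: 12.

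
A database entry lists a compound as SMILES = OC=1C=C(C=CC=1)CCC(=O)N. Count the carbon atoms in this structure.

9

Count every carbon token in the SMILES (each C, including those in ring-closure positions and inside branches).
Carbon count: 9.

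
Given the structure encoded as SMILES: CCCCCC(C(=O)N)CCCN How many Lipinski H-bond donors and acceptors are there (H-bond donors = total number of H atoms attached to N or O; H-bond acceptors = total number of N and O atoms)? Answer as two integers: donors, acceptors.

Donors: find every N or O and count the H atoms it carries.
  atom 8 (O): bond orders sum to 2 → 0 H
  atom 9 (N): bond orders sum to 1 → 2 H
  atom 13 (N): bond orders sum to 1 → 2 H
Lipinski HBD = 4.
Acceptors: N atoms = 2, O atoms = 1 → HBA = 3.

4, 3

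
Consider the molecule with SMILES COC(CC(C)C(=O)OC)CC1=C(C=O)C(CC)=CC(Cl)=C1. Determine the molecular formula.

Walk through each heavy atom and fill implicit hydrogens from standard valence (C 4, N 3, O 2, S 2, halogen 1):
  atom 1: C, bond orders sum to 1 (valence 4) → 3 H
  atom 2: O, bond orders sum to 2 (valence 2) → 0 H
  atom 3: C, bond orders sum to 3 (valence 4) → 1 H
  atom 4: C, bond orders sum to 2 (valence 4) → 2 H
  atom 5: C, bond orders sum to 3 (valence 4) → 1 H
  atom 6: C, bond orders sum to 1 (valence 4) → 3 H
  atom 7: C, bond orders sum to 4 (valence 4) → 0 H
  atom 8: O, bond orders sum to 2 (valence 2) → 0 H
  atom 9: O, bond orders sum to 2 (valence 2) → 0 H
  atom 10: C, bond orders sum to 1 (valence 4) → 3 H
  atom 11: C, bond orders sum to 2 (valence 4) → 2 H
  atom 12: C, bond orders sum to 4 (valence 4) → 0 H
  atom 13: C, bond orders sum to 4 (valence 4) → 0 H
  atom 14: C, bond orders sum to 3 (valence 4) → 1 H
  atom 15: O, bond orders sum to 2 (valence 2) → 0 H
  atom 16: C, bond orders sum to 4 (valence 4) → 0 H
  atom 17: C, bond orders sum to 2 (valence 4) → 2 H
  atom 18: C, bond orders sum to 1 (valence 4) → 3 H
  atom 19: C, bond orders sum to 3 (valence 4) → 1 H
  atom 20: C, bond orders sum to 4 (valence 4) → 0 H
  atom 21: Cl (halogen, monovalent) → 0 H
  atom 22: C, bond orders sum to 3 (valence 4) → 1 H
Totals → C:17, H:23, Cl:1, O:4.
In Hill order: C17H23ClO4.

C17H23ClO4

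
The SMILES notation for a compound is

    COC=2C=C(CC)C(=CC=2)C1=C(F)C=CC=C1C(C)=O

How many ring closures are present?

In SMILES, each pair of matching ring-closure digits denotes one ring-closing bond; the number of such bonds equals the number of independent rings.
Ring-closure bonds here: 2.

2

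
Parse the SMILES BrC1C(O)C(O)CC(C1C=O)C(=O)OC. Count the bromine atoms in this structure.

Scan the SMILES for Br atoms (remember two-letter symbols like Cl and Br are single atoms).
Bromine count: 1.

1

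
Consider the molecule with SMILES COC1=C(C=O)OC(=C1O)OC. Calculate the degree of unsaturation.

Molecular formula: C7H8O5.
DoU = (2C + 2 + N − H − X) / 2, where X is the halogen count and O/S are ignored.
    = (2·7 + 2 + 0 − 8 − 0) / 2 = 8 / 2 = 4.

4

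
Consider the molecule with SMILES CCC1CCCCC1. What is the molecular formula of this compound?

C8H16

Walk through each heavy atom and fill implicit hydrogens from standard valence (C 4, N 3, O 2, S 2, halogen 1):
  atom 1: C, bond orders sum to 1 (valence 4) → 3 H
  atom 2: C, bond orders sum to 2 (valence 4) → 2 H
  atom 3: C, bond orders sum to 3 (valence 4) → 1 H
  atom 4: C, bond orders sum to 2 (valence 4) → 2 H
  atom 5: C, bond orders sum to 2 (valence 4) → 2 H
  atom 6: C, bond orders sum to 2 (valence 4) → 2 H
  atom 7: C, bond orders sum to 2 (valence 4) → 2 H
  atom 8: C, bond orders sum to 2 (valence 4) → 2 H
Totals → C:8, H:16.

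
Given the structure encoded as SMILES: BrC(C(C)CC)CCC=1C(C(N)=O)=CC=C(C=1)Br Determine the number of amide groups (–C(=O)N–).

1

The amide motif appears at heavy-atom position 11 in the SMILES.
Amide count: 1.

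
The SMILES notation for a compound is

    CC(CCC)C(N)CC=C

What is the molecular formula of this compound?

C9H19N

Walk through each heavy atom and fill implicit hydrogens from standard valence (C 4, N 3, O 2, S 2, halogen 1):
  atom 1: C, bond orders sum to 1 (valence 4) → 3 H
  atom 2: C, bond orders sum to 3 (valence 4) → 1 H
  atom 3: C, bond orders sum to 2 (valence 4) → 2 H
  atom 4: C, bond orders sum to 2 (valence 4) → 2 H
  atom 5: C, bond orders sum to 1 (valence 4) → 3 H
  atom 6: C, bond orders sum to 3 (valence 4) → 1 H
  atom 7: N, bond orders sum to 1 (valence 3) → 2 H
  atom 8: C, bond orders sum to 2 (valence 4) → 2 H
  atom 9: C, bond orders sum to 3 (valence 4) → 1 H
  atom 10: C, bond orders sum to 2 (valence 4) → 2 H
Totals → C:9, H:19, N:1.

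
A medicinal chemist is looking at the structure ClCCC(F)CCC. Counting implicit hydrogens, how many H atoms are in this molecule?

12

Walk through each heavy atom and fill implicit hydrogens from standard valence (C 4, N 3, O 2, S 2, halogen 1):
  atom 1: Cl (halogen, monovalent) → 0 H
  atom 2: C, bond orders sum to 2 (valence 4) → 2 H
  atom 3: C, bond orders sum to 2 (valence 4) → 2 H
  atom 4: C, bond orders sum to 3 (valence 4) → 1 H
  atom 5: F (halogen, monovalent) → 0 H
  atom 6: C, bond orders sum to 2 (valence 4) → 2 H
  atom 7: C, bond orders sum to 2 (valence 4) → 2 H
  atom 8: C, bond orders sum to 1 (valence 4) → 3 H
Total hydrogens: 12.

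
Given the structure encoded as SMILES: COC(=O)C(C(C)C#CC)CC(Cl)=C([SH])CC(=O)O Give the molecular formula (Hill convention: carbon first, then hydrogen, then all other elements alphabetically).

Walk through each heavy atom and fill implicit hydrogens from standard valence (C 4, N 3, O 2, S 2, halogen 1):
  atom 1: C, bond orders sum to 1 (valence 4) → 3 H
  atom 2: O, bond orders sum to 2 (valence 2) → 0 H
  atom 3: C, bond orders sum to 4 (valence 4) → 0 H
  atom 4: O, bond orders sum to 2 (valence 2) → 0 H
  atom 5: C, bond orders sum to 3 (valence 4) → 1 H
  atom 6: C, bond orders sum to 3 (valence 4) → 1 H
  atom 7: C, bond orders sum to 1 (valence 4) → 3 H
  atom 8: C, bond orders sum to 4 (valence 4) → 0 H
  atom 9: C, bond orders sum to 4 (valence 4) → 0 H
  atom 10: C, bond orders sum to 1 (valence 4) → 3 H
  atom 11: C, bond orders sum to 2 (valence 4) → 2 H
  atom 12: C, bond orders sum to 4 (valence 4) → 0 H
  atom 13: Cl (halogen, monovalent) → 0 H
  atom 14: C, bond orders sum to 4 (valence 4) → 0 H
  atom 15: S with explicit H count 1
  atom 16: C, bond orders sum to 2 (valence 4) → 2 H
  atom 17: C, bond orders sum to 4 (valence 4) → 0 H
  atom 18: O, bond orders sum to 2 (valence 2) → 0 H
  atom 19: O, bond orders sum to 1 (valence 2) → 1 H
Totals → C:13, H:17, Cl:1, O:4, S:1.

C13H17ClO4S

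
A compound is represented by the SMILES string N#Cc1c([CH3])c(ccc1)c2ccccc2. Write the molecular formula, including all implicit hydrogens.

Walk through each heavy atom and fill implicit hydrogens from standard valence (C 4, N 3, O 2, S 2, halogen 1); for lowercase aromatic atoms, an aromatic c carries 1 H when it has two neighbours and 0 H with three, and aromatic n carries 0 H:
  atom 1: N, bond orders sum to 3 (valence 3) → 0 H
  atom 2: C, bond orders sum to 4 (valence 4) → 0 H
  atom 3: aromatic c, 3 neighbours → 0 H
  atom 4: aromatic c, 3 neighbours → 0 H
  atom 5: C with explicit H count 3
  atom 6: aromatic c, 3 neighbours → 0 H
  atom 7: aromatic c, 2 neighbours → 1 H
  atom 8: aromatic c, 2 neighbours → 1 H
  atom 9: aromatic c, 2 neighbours → 1 H
  atom 10: aromatic c, 3 neighbours → 0 H
  atom 11: aromatic c, 2 neighbours → 1 H
  atom 12: aromatic c, 2 neighbours → 1 H
  atom 13: aromatic c, 2 neighbours → 1 H
  atom 14: aromatic c, 2 neighbours → 1 H
  atom 15: aromatic c, 2 neighbours → 1 H
Totals → C:14, H:11, N:1.
In Hill order: C14H11N.

C14H11N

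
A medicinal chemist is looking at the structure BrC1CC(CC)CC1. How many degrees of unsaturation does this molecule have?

1

Molecular formula: C7H13Br.
DoU = (2C + 2 + N − H − X) / 2, where X is the halogen count and O/S are ignored.
    = (2·7 + 2 + 0 − 13 − 1) / 2 = 2 / 2 = 1.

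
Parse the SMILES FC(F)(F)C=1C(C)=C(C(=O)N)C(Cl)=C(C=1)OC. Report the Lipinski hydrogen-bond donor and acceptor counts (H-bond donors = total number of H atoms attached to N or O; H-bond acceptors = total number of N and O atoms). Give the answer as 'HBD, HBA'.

Donors: find every N or O and count the H atoms it carries.
  atom 10 (O): bond orders sum to 2 → 0 H
  atom 11 (N): bond orders sum to 1 → 2 H
  atom 16 (O): bond orders sum to 2 → 0 H
Lipinski HBD = 2.
Acceptors: N atoms = 1, O atoms = 2 → HBA = 3.

2, 3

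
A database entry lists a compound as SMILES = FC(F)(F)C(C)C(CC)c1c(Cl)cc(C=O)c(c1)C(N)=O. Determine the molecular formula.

Walk through each heavy atom and fill implicit hydrogens from standard valence (C 4, N 3, O 2, S 2, halogen 1); for lowercase aromatic atoms, an aromatic c carries 1 H when it has two neighbours and 0 H with three, and aromatic n carries 0 H:
  atom 1: F (halogen, monovalent) → 0 H
  atom 2: C, bond orders sum to 4 (valence 4) → 0 H
  atom 3: F (halogen, monovalent) → 0 H
  atom 4: F (halogen, monovalent) → 0 H
  atom 5: C, bond orders sum to 3 (valence 4) → 1 H
  atom 6: C, bond orders sum to 1 (valence 4) → 3 H
  atom 7: C, bond orders sum to 3 (valence 4) → 1 H
  atom 8: C, bond orders sum to 2 (valence 4) → 2 H
  atom 9: C, bond orders sum to 1 (valence 4) → 3 H
  atom 10: aromatic c, 3 neighbours → 0 H
  atom 11: aromatic c, 3 neighbours → 0 H
  atom 12: Cl (halogen, monovalent) → 0 H
  atom 13: aromatic c, 2 neighbours → 1 H
  atom 14: aromatic c, 3 neighbours → 0 H
  atom 15: C, bond orders sum to 3 (valence 4) → 1 H
  atom 16: O, bond orders sum to 2 (valence 2) → 0 H
  atom 17: aromatic c, 3 neighbours → 0 H
  atom 18: aromatic c, 2 neighbours → 1 H
  atom 19: C, bond orders sum to 4 (valence 4) → 0 H
  atom 20: N, bond orders sum to 1 (valence 3) → 2 H
  atom 21: O, bond orders sum to 2 (valence 2) → 0 H
Totals → C:14, H:15, Cl:1, F:3, N:1, O:2.
In Hill order: C14H15ClF3NO2.

C14H15ClF3NO2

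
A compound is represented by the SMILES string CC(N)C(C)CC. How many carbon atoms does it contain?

6

Count every carbon token in the SMILES (each C, including those in ring-closure positions and inside branches).
Carbon count: 6.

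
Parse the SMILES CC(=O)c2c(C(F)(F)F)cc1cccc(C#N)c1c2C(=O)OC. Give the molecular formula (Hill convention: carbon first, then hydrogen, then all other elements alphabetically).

Walk through each heavy atom and fill implicit hydrogens from standard valence (C 4, N 3, O 2, S 2, halogen 1); for lowercase aromatic atoms, an aromatic c carries 1 H when it has two neighbours and 0 H with three, and aromatic n carries 0 H:
  atom 1: C, bond orders sum to 1 (valence 4) → 3 H
  atom 2: C, bond orders sum to 4 (valence 4) → 0 H
  atom 3: O, bond orders sum to 2 (valence 2) → 0 H
  atom 4: aromatic c, 3 neighbours → 0 H
  atom 5: aromatic c, 3 neighbours → 0 H
  atom 6: C, bond orders sum to 4 (valence 4) → 0 H
  atom 7: F (halogen, monovalent) → 0 H
  atom 8: F (halogen, monovalent) → 0 H
  atom 9: F (halogen, monovalent) → 0 H
  atom 10: aromatic c, 2 neighbours → 1 H
  atom 11: aromatic c, 3 neighbours → 0 H
  atom 12: aromatic c, 2 neighbours → 1 H
  atom 13: aromatic c, 2 neighbours → 1 H
  atom 14: aromatic c, 2 neighbours → 1 H
  atom 15: aromatic c, 3 neighbours → 0 H
  atom 16: C, bond orders sum to 4 (valence 4) → 0 H
  atom 17: N, bond orders sum to 3 (valence 3) → 0 H
  atom 18: aromatic c, 3 neighbours → 0 H
  atom 19: aromatic c, 3 neighbours → 0 H
  atom 20: C, bond orders sum to 4 (valence 4) → 0 H
  atom 21: O, bond orders sum to 2 (valence 2) → 0 H
  atom 22: O, bond orders sum to 2 (valence 2) → 0 H
  atom 23: C, bond orders sum to 1 (valence 4) → 3 H
Totals → C:16, H:10, F:3, N:1, O:3.

C16H10F3NO3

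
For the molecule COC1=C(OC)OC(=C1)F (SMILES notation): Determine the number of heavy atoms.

10

Every atom symbol written in the SMILES (organic subset) is one heavy atom; implicit H are not written.
Heavy atoms by element → C:6, F:1, O:3.
Total: 10.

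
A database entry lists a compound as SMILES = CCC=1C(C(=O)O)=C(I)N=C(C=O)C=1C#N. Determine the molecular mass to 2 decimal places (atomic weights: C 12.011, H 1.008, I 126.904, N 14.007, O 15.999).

330.08 g/mol

First, the molecular formula is C10H7IN2O3 (counting implicit H from valence).
  C: 10 × 12.011 = 120.110
  H: 7 × 1.008 = 7.056
  I: 1 × 126.904 = 126.904
  N: 2 × 14.007 = 28.014
  O: 3 × 15.999 = 47.997
Sum: 10×12.011 + 7×1.008 + 1×126.904 + 2×14.007 + 3×15.999 = 330.081 → 330.08 g/mol.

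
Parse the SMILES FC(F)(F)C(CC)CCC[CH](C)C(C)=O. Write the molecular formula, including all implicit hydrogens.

C11H19F3O

Walk through each heavy atom and fill implicit hydrogens from standard valence (C 4, N 3, O 2, S 2, halogen 1):
  atom 1: F (halogen, monovalent) → 0 H
  atom 2: C, bond orders sum to 4 (valence 4) → 0 H
  atom 3: F (halogen, monovalent) → 0 H
  atom 4: F (halogen, monovalent) → 0 H
  atom 5: C, bond orders sum to 3 (valence 4) → 1 H
  atom 6: C, bond orders sum to 2 (valence 4) → 2 H
  atom 7: C, bond orders sum to 1 (valence 4) → 3 H
  atom 8: C, bond orders sum to 2 (valence 4) → 2 H
  atom 9: C, bond orders sum to 2 (valence 4) → 2 H
  atom 10: C, bond orders sum to 2 (valence 4) → 2 H
  atom 11: C with explicit H count 1
  atom 12: C, bond orders sum to 1 (valence 4) → 3 H
  atom 13: C, bond orders sum to 4 (valence 4) → 0 H
  atom 14: C, bond orders sum to 1 (valence 4) → 3 H
  atom 15: O, bond orders sum to 2 (valence 2) → 0 H
Totals → C:11, H:19, F:3, O:1.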